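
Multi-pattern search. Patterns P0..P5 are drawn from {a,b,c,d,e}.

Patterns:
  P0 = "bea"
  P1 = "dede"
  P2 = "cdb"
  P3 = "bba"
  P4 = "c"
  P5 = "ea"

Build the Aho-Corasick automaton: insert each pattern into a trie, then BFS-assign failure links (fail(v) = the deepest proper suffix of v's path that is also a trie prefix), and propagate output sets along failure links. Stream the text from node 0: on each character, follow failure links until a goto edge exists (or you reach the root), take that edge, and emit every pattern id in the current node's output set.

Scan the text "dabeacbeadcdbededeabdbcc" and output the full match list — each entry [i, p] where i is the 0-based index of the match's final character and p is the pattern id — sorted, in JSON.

Construct AC machine:
Trie (insert patterns):
  0='ε' goto b→1 c→8 d→4 e→13
  1='b' goto b→11 e→2
  2='be' goto a→3
  3='bea' goto ·  ←P0
  4='d' goto e→5
  5='de' goto d→6
  6='ded' goto e→7
  7='dede' goto ·  ←P1
  8='c' goto d→9  ←P4
  9='cd' goto b→10
  10='cdb' goto ·  ←P2
  11='bb' goto a→12
  12='bba' goto ·  ←P3
  13='e' goto a→14
  14='ea' goto ·  ←P5

Failure links (BFS by depth):
  fail(1) 'b': from fail(0)=0 chase 'b': 0 ⇒ 0;  out=∅∪out(0)=∅
  fail(4) 'd': from fail(0)=0 chase 'd': 0 ⇒ 0;  out=∅∪out(0)=∅
  fail(8) 'c': from fail(0)=0 chase 'c': 0 ⇒ 0;  out={4}∪out(0)={4}
  fail(13) 'e': from fail(0)=0 chase 'e': 0 ⇒ 0;  out=∅∪out(0)=∅
  fail(2) 'be': from fail(1)=0 chase 'e': 0 ⇒ 13;  out=∅∪out(13)=∅
  fail(5) 'de': from fail(4)=0 chase 'e': 0 ⇒ 13;  out=∅∪out(13)=∅
  fail(9) 'cd': from fail(8)=0 chase 'd': 0 ⇒ 4;  out=∅∪out(4)=∅
  fail(11) 'bb': from fail(1)=0 chase 'b': 0 ⇒ 1;  out=∅∪out(1)=∅
  fail(14) 'ea': from fail(13)=0 chase 'a': 0 ⇒ 0;  out={5}∪out(0)={5}
  fail(3) 'bea': from fail(2)=13 chase 'a': 13 ⇒ 14;  out={0}∪out(14)={0,5}
  fail(6) 'ded': from fail(5)=13 chase 'd': 13→0 ⇒ 4;  out=∅∪out(4)=∅
  fail(10) 'cdb': from fail(9)=4 chase 'b': 4→0 ⇒ 1;  out={2}∪out(1)={2}
  fail(12) 'bba': from fail(11)=1 chase 'a': 1→0 ⇒ 0;  out={3}∪out(0)={3}
  fail(7) 'dede': from fail(6)=4 chase 'e': 4 ⇒ 5;  out={1}∪out(5)={1}

Text stream:
pos 0 'd': at 4
pos 1 'a': at 0 (via fail)
pos 2 'b': at 1
pos 3 'e': at 2
pos 4 'a': at 3  → match P0@[2:4],P5@[3:4]
pos 5 'c': at 8 (via fail)  → match P4@[5:5]
pos 6 'b': at 1 (via fail)
pos 7 'e': at 2
pos 8 'a': at 3  → match P0@[6:8],P5@[7:8]
pos 9 'd': at 4 (via fail)
pos 10 'c': at 8 (via fail)  → match P4@[10:10]
pos 11 'd': at 9
pos 12 'b': at 10  → match P2@[10:12]
pos 13 'e': at 2 (via fail)
pos 14 'd': at 4 (via fail)
pos 15 'e': at 5
pos 16 'd': at 6
pos 17 'e': at 7  → match P1@[14:17]
pos 18 'a': at 14 (via fail)  → match P5@[17:18]
pos 19 'b': at 1 (via fail)
pos 20 'd': at 4 (via fail)
pos 21 'b': at 1 (via fail)
pos 22 'c': at 8 (via fail)  → match P4@[22:22]
pos 23 'c': at 8 (via fail)  → match P4@[23:23]

All matches (sorted): [[4,0],[4,5],[5,4],[8,0],[8,5],[10,4],[12,2],[17,1],[18,5],[22,4],[23,4]]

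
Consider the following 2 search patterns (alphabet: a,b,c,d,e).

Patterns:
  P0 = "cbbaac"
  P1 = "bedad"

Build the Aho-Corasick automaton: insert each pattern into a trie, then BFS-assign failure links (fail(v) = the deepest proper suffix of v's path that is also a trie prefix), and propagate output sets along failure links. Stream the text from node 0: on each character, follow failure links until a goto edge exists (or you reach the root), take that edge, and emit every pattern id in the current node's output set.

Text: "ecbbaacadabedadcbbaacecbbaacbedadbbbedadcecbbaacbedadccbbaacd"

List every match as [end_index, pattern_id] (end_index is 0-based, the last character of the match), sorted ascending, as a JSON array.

Build:
Trie (insert patterns):
  0='ε' goto b→7 c→1
  1='c' goto b→2
  2='cb' goto b→3
  3='cbb' goto a→4
  4='cbba' goto a→5
  5='cbbaa' goto c→6
  6='cbbaac' goto ·  ←P0
  7='b' goto e→8
  8='be' goto d→9
  9='bed' goto a→10
  10='beda' goto d→11
  11='bedad' goto ·  ←P1

BFS fail/out derivation:
  fail(1) 'c': from fail(0)=0 chase 'c': 0 ⇒ 0;  out=∅∪out(0)=∅
  fail(7) 'b': from fail(0)=0 chase 'b': 0 ⇒ 0;  out=∅∪out(0)=∅
  fail(2) 'cb': from fail(1)=0 chase 'b': 0 ⇒ 7;  out=∅∪out(7)=∅
  fail(8) 'be': from fail(7)=0 chase 'e': 0 ⇒ 0;  out=∅∪out(0)=∅
  fail(3) 'cbb': from fail(2)=7 chase 'b': 7→0 ⇒ 7;  out=∅∪out(7)=∅
  fail(9) 'bed': from fail(8)=0 chase 'd': 0 ⇒ 0;  out=∅∪out(0)=∅
  fail(4) 'cbba': from fail(3)=7 chase 'a': 7→0 ⇒ 0;  out=∅∪out(0)=∅
  fail(10) 'beda': from fail(9)=0 chase 'a': 0 ⇒ 0;  out=∅∪out(0)=∅
  fail(5) 'cbbaa': from fail(4)=0 chase 'a': 0 ⇒ 0;  out=∅∪out(0)=∅
  fail(11) 'bedad': from fail(10)=0 chase 'd': 0 ⇒ 0;  out={1}∪out(0)={1}
  fail(6) 'cbbaac': from fail(5)=0 chase 'c': 0 ⇒ 1;  out={0}∪out(1)={0}

Scan:
[0] read 'e'  n0⇒n0
[1] read 'c'  n0⇒n1
[2] read 'b'  n1⇒n2
[3] read 'b'  n2⇒n3
[4] read 'a'  n3⇒n4
[5] read 'a'  n4⇒n5
[6] read 'c'  n5⇒n6  → match P0@[1:6]
[7] read 'a'  n6⇒n0 (fail-walked)
[8] read 'd'  n0⇒n0
[9] read 'a'  n0⇒n0
[10] read 'b'  n0⇒n7
[11] read 'e'  n7⇒n8
[12] read 'd'  n8⇒n9
[13] read 'a'  n9⇒n10
[14] read 'd'  n10⇒n11  → match P1@[10:14]
[15] read 'c'  n11⇒n1 (fail-walked)
[16] read 'b'  n1⇒n2
[17] read 'b'  n2⇒n3
[18] read 'a'  n3⇒n4
[19] read 'a'  n4⇒n5
[20] read 'c'  n5⇒n6  → match P0@[15:20]
[21] read 'e'  n6⇒n0 (fail-walked)
[22] read 'c'  n0⇒n1
[23] read 'b'  n1⇒n2
[24] read 'b'  n2⇒n3
[25] read 'a'  n3⇒n4
[26] read 'a'  n4⇒n5
[27] read 'c'  n5⇒n6  → match P0@[22:27]
[28] read 'b'  n6⇒n2 (fail-walked)
[29] read 'e'  n2⇒n8 (fail-walked)
[30] read 'd'  n8⇒n9
[31] read 'a'  n9⇒n10
[32] read 'd'  n10⇒n11  → match P1@[28:32]
[33] read 'b'  n11⇒n7 (fail-walked)
[34] read 'b'  n7⇒n7 (fail-walked)
[35] read 'b'  n7⇒n7 (fail-walked)
[36] read 'e'  n7⇒n8
[37] read 'd'  n8⇒n9
[38] read 'a'  n9⇒n10
[39] read 'd'  n10⇒n11  → match P1@[35:39]
[40] read 'c'  n11⇒n1 (fail-walked)
[41] read 'e'  n1⇒n0 (fail-walked)
[42] read 'c'  n0⇒n1
[43] read 'b'  n1⇒n2
[44] read 'b'  n2⇒n3
[45] read 'a'  n3⇒n4
[46] read 'a'  n4⇒n5
[47] read 'c'  n5⇒n6  → match P0@[42:47]
[48] read 'b'  n6⇒n2 (fail-walked)
[49] read 'e'  n2⇒n8 (fail-walked)
[50] read 'd'  n8⇒n9
[51] read 'a'  n9⇒n10
[52] read 'd'  n10⇒n11  → match P1@[48:52]
[53] read 'c'  n11⇒n1 (fail-walked)
[54] read 'c'  n1⇒n1 (fail-walked)
[55] read 'b'  n1⇒n2
[56] read 'b'  n2⇒n3
[57] read 'a'  n3⇒n4
[58] read 'a'  n4⇒n5
[59] read 'c'  n5⇒n6  → match P0@[54:59]
[60] read 'd'  n6⇒n0 (fail-walked)

Matches: [[6,0],[14,1],[20,0],[27,0],[32,1],[39,1],[47,0],[52,1],[59,0]]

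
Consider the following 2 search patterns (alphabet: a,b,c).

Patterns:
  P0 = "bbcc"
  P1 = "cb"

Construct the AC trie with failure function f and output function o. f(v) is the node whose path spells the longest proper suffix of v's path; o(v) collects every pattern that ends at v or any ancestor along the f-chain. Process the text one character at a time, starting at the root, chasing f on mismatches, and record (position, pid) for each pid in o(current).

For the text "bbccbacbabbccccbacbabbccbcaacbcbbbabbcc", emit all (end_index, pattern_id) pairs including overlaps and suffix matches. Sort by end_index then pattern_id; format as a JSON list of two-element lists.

Build automaton:
Trie nodes:
  n0 'ε': b→1 c→5
  n1 'b': b→2
  n2 'bb': c→3
  n3 'bbc': c→4
  n4 'bbcc': ·  ←P0
  n5 'c': b→6
  n6 'cb': ·  ←P1

Failure links (BFS by depth):
  fail(1) 'b': from fail(0)=0 chase 'b': 0 ⇒ 0;  out=∅∪out(0)=∅
  fail(5) 'c': from fail(0)=0 chase 'c': 0 ⇒ 0;  out=∅∪out(0)=∅
  fail(2) 'bb': from fail(1)=0 chase 'b': 0 ⇒ 1;  out=∅∪out(1)=∅
  fail(6) 'cb': from fail(5)=0 chase 'b': 0 ⇒ 1;  out={1}∪out(1)={1}
  fail(3) 'bbc': from fail(2)=1 chase 'c': 1→0 ⇒ 5;  out=∅∪out(5)=∅
  fail(4) 'bbcc': from fail(3)=5 chase 'c': 5→0 ⇒ 5;  out={0}∪out(5)={0}

Text stream:
i=0 'b': node 0→1
i=1 'b': node 1→2
i=2 'c': node 2→3
i=3 'c': node 3→4  → match P0@[0:3]
i=4 'b': node 4→6 (via fail)  → match P1@[3:4]
i=5 'a': node 6→0 (via fail)
i=6 'c': node 0→5
i=7 'b': node 5→6  → match P1@[6:7]
i=8 'a': node 6→0 (via fail)
i=9 'b': node 0→1
i=10 'b': node 1→2
i=11 'c': node 2→3
i=12 'c': node 3→4  → match P0@[9:12]
i=13 'c': node 4→5 (via fail)
i=14 'c': node 5→5 (via fail)
i=15 'b': node 5→6  → match P1@[14:15]
i=16 'a': node 6→0 (via fail)
i=17 'c': node 0→5
i=18 'b': node 5→6  → match P1@[17:18]
i=19 'a': node 6→0 (via fail)
i=20 'b': node 0→1
i=21 'b': node 1→2
i=22 'c': node 2→3
i=23 'c': node 3→4  → match P0@[20:23]
i=24 'b': node 4→6 (via fail)  → match P1@[23:24]
i=25 'c': node 6→5 (via fail)
i=26 'a': node 5→0 (via fail)
i=27 'a': node 0→0
i=28 'c': node 0→5
i=29 'b': node 5→6  → match P1@[28:29]
i=30 'c': node 6→5 (via fail)
i=31 'b': node 5→6  → match P1@[30:31]
i=32 'b': node 6→2 (via fail)
i=33 'b': node 2→2 (via fail)
i=34 'a': node 2→0 (via fail)
i=35 'b': node 0→1
i=36 'b': node 1→2
i=37 'c': node 2→3
i=38 'c': node 3→4  → match P0@[35:38]

All matches (sorted): [[3,0],[4,1],[7,1],[12,0],[15,1],[18,1],[23,0],[24,1],[29,1],[31,1],[38,0]]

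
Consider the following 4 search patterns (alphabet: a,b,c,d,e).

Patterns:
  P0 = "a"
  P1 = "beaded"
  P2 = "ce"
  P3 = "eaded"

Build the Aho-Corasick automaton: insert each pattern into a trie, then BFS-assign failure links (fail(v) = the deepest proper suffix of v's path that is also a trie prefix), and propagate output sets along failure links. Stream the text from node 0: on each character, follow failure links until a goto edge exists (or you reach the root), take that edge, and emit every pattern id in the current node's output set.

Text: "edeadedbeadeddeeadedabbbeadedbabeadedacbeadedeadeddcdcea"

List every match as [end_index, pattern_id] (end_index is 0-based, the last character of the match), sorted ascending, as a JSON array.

Build automaton:
Trie (insert patterns):
  n0 'ε': a→1 b→2 c→8 e→10
  n1 'a': ·  ←P0
  n2 'b': e→3
  n3 'be': a→4
  n4 'bea': d→5
  n5 'bead': e→6
  n6 'beade': d→7
  n7 'beaded': ·  ←P1
  n8 'c': e→9
  n9 'ce': ·  ←P2
  n10 'e': a→11
  n11 'ea': d→12
  n12 'ead': e→13
  n13 'eade': d→14
  n14 'eaded': ·  ←P3

Failure links (BFS by depth):
  n1('a'): parent n0 fail=0; on 'a' 0 → fail=0;  out {0}∪∅={0}
  n2('b'): parent n0 fail=0; on 'b' 0 → fail=0;  out ∅∪∅=∅
  n8('c'): parent n0 fail=0; on 'c' 0 → fail=0;  out ∅∪∅=∅
  n10('e'): parent n0 fail=0; on 'e' 0 → fail=0;  out ∅∪∅=∅
  n3('be'): parent n2 fail=0; on 'e' 0 → fail=10;  out ∅∪∅=∅
  n9('ce'): parent n8 fail=0; on 'e' 0 → fail=10;  out {2}∪∅={2}
  n11('ea'): parent n10 fail=0; on 'a' 0 → fail=1;  out ∅∪{0}={0}
  n4('bea'): parent n3 fail=10; on 'a' 10 → fail=11;  out ∅∪{0}={0}
  n12('ead'): parent n11 fail=1; on 'd' 1→0 → fail=0;  out ∅∪∅=∅
  n5('bead'): parent n4 fail=11; on 'd' 11 → fail=12;  out ∅∪∅=∅
  n13('eade'): parent n12 fail=0; on 'e' 0 → fail=10;  out ∅∪∅=∅
  n6('beade'): parent n5 fail=12; on 'e' 12 → fail=13;  out ∅∪∅=∅
  n14('eaded'): parent n13 fail=10; on 'd' 10→0 → fail=0;  out {3}∪∅={3}
  n7('beaded'): parent n6 fail=13; on 'd' 13 → fail=14;  out {1}∪{3}={1,3}

Run:
[0] read 'e'  n0⇒n10
[1] read 'd'  n10⇒n0 ·f
[2] read 'e'  n0⇒n10
[3] read 'a'  n10⇒n11  ** P0@[3:3]
[4] read 'd'  n11⇒n12
[5] read 'e'  n12⇒n13
[6] read 'd'  n13⇒n14  ** P3@[2:6]
[7] read 'b'  n14⇒n2 ·f
[8] read 'e'  n2⇒n3
[9] read 'a'  n3⇒n4  ** P0@[9:9]
[10] read 'd'  n4⇒n5
[11] read 'e'  n5⇒n6
[12] read 'd'  n6⇒n7  ** P1@[7:12],P3@[8:12]
[13] read 'd'  n7⇒n0 ·f
[14] read 'e'  n0⇒n10
[15] read 'e'  n10⇒n10 ·f
[16] read 'a'  n10⇒n11  ** P0@[16:16]
[17] read 'd'  n11⇒n12
[18] read 'e'  n12⇒n13
[19] read 'd'  n13⇒n14  ** P3@[15:19]
[20] read 'a'  n14⇒n1 ·f  ** P0@[20:20]
[21] read 'b'  n1⇒n2 ·f
[22] read 'b'  n2⇒n2 ·f
[23] read 'b'  n2⇒n2 ·f
[24] read 'e'  n2⇒n3
[25] read 'a'  n3⇒n4  ** P0@[25:25]
[26] read 'd'  n4⇒n5
[27] read 'e'  n5⇒n6
[28] read 'd'  n6⇒n7  ** P1@[23:28],P3@[24:28]
[29] read 'b'  n7⇒n2 ·f
[30] read 'a'  n2⇒n1 ·f  ** P0@[30:30]
[31] read 'b'  n1⇒n2 ·f
[32] read 'e'  n2⇒n3
[33] read 'a'  n3⇒n4  ** P0@[33:33]
[34] read 'd'  n4⇒n5
[35] read 'e'  n5⇒n6
[36] read 'd'  n6⇒n7  ** P1@[31:36],P3@[32:36]
[37] read 'a'  n7⇒n1 ·f  ** P0@[37:37]
[38] read 'c'  n1⇒n8 ·f
[39] read 'b'  n8⇒n2 ·f
[40] read 'e'  n2⇒n3
[41] read 'a'  n3⇒n4  ** P0@[41:41]
[42] read 'd'  n4⇒n5
[43] read 'e'  n5⇒n6
[44] read 'd'  n6⇒n7  ** P1@[39:44],P3@[40:44]
[45] read 'e'  n7⇒n10 ·f
[46] read 'a'  n10⇒n11  ** P0@[46:46]
[47] read 'd'  n11⇒n12
[48] read 'e'  n12⇒n13
[49] read 'd'  n13⇒n14  ** P3@[45:49]
[50] read 'd'  n14⇒n0 ·f
[51] read 'c'  n0⇒n8
[52] read 'd'  n8⇒n0 ·f
[53] read 'c'  n0⇒n8
[54] read 'e'  n8⇒n9  ** P2@[53:54]
[55] read 'a'  n9⇒n11 ·f  ** P0@[55:55]

Result: [[3,0],[6,3],[9,0],[12,1],[12,3],[16,0],[19,3],[20,0],[25,0],[28,1],[28,3],[30,0],[33,0],[36,1],[36,3],[37,0],[41,0],[44,1],[44,3],[46,0],[49,3],[54,2],[55,0]]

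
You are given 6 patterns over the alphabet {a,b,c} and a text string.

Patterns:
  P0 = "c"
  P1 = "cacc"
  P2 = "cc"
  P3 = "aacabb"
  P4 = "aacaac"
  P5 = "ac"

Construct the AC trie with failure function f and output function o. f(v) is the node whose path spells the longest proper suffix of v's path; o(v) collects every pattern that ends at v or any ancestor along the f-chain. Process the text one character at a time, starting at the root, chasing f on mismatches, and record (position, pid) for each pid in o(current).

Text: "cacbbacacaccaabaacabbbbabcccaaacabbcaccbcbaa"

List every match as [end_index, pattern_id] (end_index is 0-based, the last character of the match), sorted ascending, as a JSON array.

Construct AC machine:
Trie (insert patterns):
  0='ε' goto a→6 c→1
  1='c' goto a→2 c→5  [P0 ends]
  2='ca' goto c→3
  3='cac' goto c→4
  4='cacc' goto ·  [P1 ends]
  5='cc' goto ·  [P2 ends]
  6='a' goto a→7 c→14
  7='aa' goto c→8
  8='aac' goto a→9
  9='aaca' goto a→12 b→10
  10='aacab' goto b→11
  11='aacabb' goto ·  [P3 ends]
  12='aacaa' goto c→13
  13='aacaac' goto ·  [P4 ends]
  14='ac' goto ·  [P5 ends]

Failure links (BFS by depth):
  n1('c'): parent n0 fail=0; on 'c' 0 → fail=0;  out {0}∪∅={0}
  n6('a'): parent n0 fail=0; on 'a' 0 → fail=0;  out ∅∪∅=∅
  n2('ca'): parent n1 fail=0; on 'a' 0 → fail=6;  out ∅∪∅=∅
  n5('cc'): parent n1 fail=0; on 'c' 0 → fail=1;  out {2}∪{0}={0,2}
  n7('aa'): parent n6 fail=0; on 'a' 0 → fail=6;  out ∅∪∅=∅
  n14('ac'): parent n6 fail=0; on 'c' 0 → fail=1;  out {5}∪{0}={0,5}
  n3('cac'): parent n2 fail=6; on 'c' 6 → fail=14;  out ∅∪{0,5}={0,5}
  n8('aac'): parent n7 fail=6; on 'c' 6 → fail=14;  out ∅∪{0,5}={0,5}
  n4('cacc'): parent n3 fail=14; on 'c' 14→1 → fail=5;  out {1}∪{0,2}={0,1,2}
  n9('aaca'): parent n8 fail=14; on 'a' 14→1 → fail=2;  out ∅∪∅=∅
  n10('aacab'): parent n9 fail=2; on 'b' 2→6→0 → fail=0;  out ∅∪∅=∅
  n12('aacaa'): parent n9 fail=2; on 'a' 2→6 → fail=7;  out ∅∪∅=∅
  n11('aacabb'): parent n10 fail=0; on 'b' 0 → fail=0;  out {3}∪∅={3}
  n13('aacaac'): parent n12 fail=7; on 'c' 7 → fail=8;  out {4}∪{0,5}={0,4,5}

Scan:
i=0 'c': node 0→1  → match P0@[0:0]
i=1 'a': node 1→2
i=2 'c': node 2→3  → match P0@[2:2],P5@[1:2]
i=3 'b': node 3→0 (fail-walked)
i=4 'b': node 0→0
i=5 'a': node 0→6
i=6 'c': node 6→14  → match P0@[6:6],P5@[5:6]
i=7 'a': node 14→2 (fail-walked)
i=8 'c': node 2→3  → match P0@[8:8],P5@[7:8]
i=9 'a': node 3→2 (fail-walked)
i=10 'c': node 2→3  → match P0@[10:10],P5@[9:10]
i=11 'c': node 3→4  → match P0@[11:11],P1@[8:11],P2@[10:11]
i=12 'a': node 4→2 (fail-walked)
i=13 'a': node 2→7 (fail-walked)
i=14 'b': node 7→0 (fail-walked)
i=15 'a': node 0→6
i=16 'a': node 6→7
i=17 'c': node 7→8  → match P0@[17:17],P5@[16:17]
i=18 'a': node 8→9
i=19 'b': node 9→10
i=20 'b': node 10→11  → match P3@[15:20]
i=21 'b': node 11→0 (fail-walked)
i=22 'b': node 0→0
i=23 'a': node 0→6
i=24 'b': node 6→0 (fail-walked)
i=25 'c': node 0→1  → match P0@[25:25]
i=26 'c': node 1→5  → match P0@[26:26],P2@[25:26]
i=27 'c': node 5→5 (fail-walked)  → match P0@[27:27],P2@[26:27]
i=28 'a': node 5→2 (fail-walked)
i=29 'a': node 2→7 (fail-walked)
i=30 'a': node 7→7 (fail-walked)
i=31 'c': node 7→8  → match P0@[31:31],P5@[30:31]
i=32 'a': node 8→9
i=33 'b': node 9→10
i=34 'b': node 10→11  → match P3@[29:34]
i=35 'c': node 11→1 (fail-walked)  → match P0@[35:35]
i=36 'a': node 1→2
i=37 'c': node 2→3  → match P0@[37:37],P5@[36:37]
i=38 'c': node 3→4  → match P0@[38:38],P1@[35:38],P2@[37:38]
i=39 'b': node 4→0 (fail-walked)
i=40 'c': node 0→1  → match P0@[40:40]
i=41 'b': node 1→0 (fail-walked)
i=42 'a': node 0→6
i=43 'a': node 6→7

Matches: [[0,0],[2,0],[2,5],[6,0],[6,5],[8,0],[8,5],[10,0],[10,5],[11,0],[11,1],[11,2],[17,0],[17,5],[20,3],[25,0],[26,0],[26,2],[27,0],[27,2],[31,0],[31,5],[34,3],[35,0],[37,0],[37,5],[38,0],[38,1],[38,2],[40,0]]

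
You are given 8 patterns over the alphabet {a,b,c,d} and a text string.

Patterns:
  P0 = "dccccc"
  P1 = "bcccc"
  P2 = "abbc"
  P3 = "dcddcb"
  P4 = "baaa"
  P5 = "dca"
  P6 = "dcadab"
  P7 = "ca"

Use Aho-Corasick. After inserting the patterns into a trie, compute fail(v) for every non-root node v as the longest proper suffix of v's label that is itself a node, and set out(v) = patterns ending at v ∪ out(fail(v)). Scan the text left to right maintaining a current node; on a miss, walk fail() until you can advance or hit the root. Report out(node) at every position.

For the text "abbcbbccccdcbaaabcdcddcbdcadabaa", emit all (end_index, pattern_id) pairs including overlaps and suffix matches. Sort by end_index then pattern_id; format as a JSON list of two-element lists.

Construct AC machine:
Trie nodes:
  0='ε' goto a→12 b→7 c→27 d→1
  1='d' goto c→2
  2='dc' goto a→23 c→3 d→16
  3='dcc' goto c→4
  4='dccc' goto c→5
  5='dcccc' goto c→6
  6='dccccc' goto ·  [P0 ends]
  7='b' goto a→20 c→8
  8='bc' goto c→9
  9='bcc' goto c→10
  10='bccc' goto c→11
  11='bcccc' goto ·  [P1 ends]
  12='a' goto b→13
  13='ab' goto b→14
  14='abb' goto c→15
  15='abbc' goto ·  [P2 ends]
  16='dcd' goto d→17
  17='dcdd' goto c→18
  18='dcddc' goto b→19
  19='dcddcb' goto ·  [P3 ends]
  20='ba' goto a→21
  21='baa' goto a→22
  22='baaa' goto ·  [P4 ends]
  23='dca' goto d→24  [P5 ends]
  24='dcad' goto a→25
  25='dcada' goto b→26
  26='dcadab' goto ·  [P6 ends]
  27='c' goto a→28
  28='ca' goto ·  [P7 ends]

BFS fail/out derivation:
  fail(1) 'd': from fail(0)=0 chase 'd': 0 ⇒ 0;  out=∅∪out(0)=∅
  fail(7) 'b': from fail(0)=0 chase 'b': 0 ⇒ 0;  out=∅∪out(0)=∅
  fail(12) 'a': from fail(0)=0 chase 'a': 0 ⇒ 0;  out=∅∪out(0)=∅
  fail(27) 'c': from fail(0)=0 chase 'c': 0 ⇒ 0;  out=∅∪out(0)=∅
  fail(2) 'dc': from fail(1)=0 chase 'c': 0 ⇒ 27;  out=∅∪out(27)=∅
  fail(8) 'bc': from fail(7)=0 chase 'c': 0 ⇒ 27;  out=∅∪out(27)=∅
  fail(13) 'ab': from fail(12)=0 chase 'b': 0 ⇒ 7;  out=∅∪out(7)=∅
  fail(20) 'ba': from fail(7)=0 chase 'a': 0 ⇒ 12;  out=∅∪out(12)=∅
  fail(28) 'ca': from fail(27)=0 chase 'a': 0 ⇒ 12;  out={7}∪out(12)={7}
  fail(3) 'dcc': from fail(2)=27 chase 'c': 27→0 ⇒ 27;  out=∅∪out(27)=∅
  fail(9) 'bcc': from fail(8)=27 chase 'c': 27→0 ⇒ 27;  out=∅∪out(27)=∅
  fail(14) 'abb': from fail(13)=7 chase 'b': 7→0 ⇒ 7;  out=∅∪out(7)=∅
  fail(16) 'dcd': from fail(2)=27 chase 'd': 27→0 ⇒ 1;  out=∅∪out(1)=∅
  fail(21) 'baa': from fail(20)=12 chase 'a': 12→0 ⇒ 12;  out=∅∪out(12)=∅
  fail(23) 'dca': from fail(2)=27 chase 'a': 27 ⇒ 28;  out={5}∪out(28)={5,7}
  fail(4) 'dccc': from fail(3)=27 chase 'c': 27→0 ⇒ 27;  out=∅∪out(27)=∅
  fail(10) 'bccc': from fail(9)=27 chase 'c': 27→0 ⇒ 27;  out=∅∪out(27)=∅
  fail(15) 'abbc': from fail(14)=7 chase 'c': 7 ⇒ 8;  out={2}∪out(8)={2}
  fail(17) 'dcdd': from fail(16)=1 chase 'd': 1→0 ⇒ 1;  out=∅∪out(1)=∅
  fail(22) 'baaa': from fail(21)=12 chase 'a': 12→0 ⇒ 12;  out={4}∪out(12)={4}
  fail(24) 'dcad': from fail(23)=28 chase 'd': 28→12→0 ⇒ 1;  out=∅∪out(1)=∅
  fail(5) 'dcccc': from fail(4)=27 chase 'c': 27→0 ⇒ 27;  out=∅∪out(27)=∅
  fail(11) 'bcccc': from fail(10)=27 chase 'c': 27→0 ⇒ 27;  out={1}∪out(27)={1}
  fail(18) 'dcddc': from fail(17)=1 chase 'c': 1 ⇒ 2;  out=∅∪out(2)=∅
  fail(25) 'dcada': from fail(24)=1 chase 'a': 1→0 ⇒ 12;  out=∅∪out(12)=∅
  fail(6) 'dccccc': from fail(5)=27 chase 'c': 27→0 ⇒ 27;  out={0}∪out(27)={0}
  fail(19) 'dcddcb': from fail(18)=2 chase 'b': 2→27→0 ⇒ 7;  out={3}∪out(7)={3}
  fail(26) 'dcadab': from fail(25)=12 chase 'b': 12 ⇒ 13;  out={6}∪out(13)={6}

Run:
i=0 'a': node 0→12
i=1 'b': node 12→13
i=2 'b': node 13→14
i=3 'c': node 14→15  → match P2@[0:3]
i=4 'b': node 15→7 (via fail)
i=5 'b': node 7→7 (via fail)
i=6 'c': node 7→8
i=7 'c': node 8→9
i=8 'c': node 9→10
i=9 'c': node 10→11  → match P1@[5:9]
i=10 'd': node 11→1 (via fail)
i=11 'c': node 1→2
i=12 'b': node 2→7 (via fail)
i=13 'a': node 7→20
i=14 'a': node 20→21
i=15 'a': node 21→22  → match P4@[12:15]
i=16 'b': node 22→13 (via fail)
i=17 'c': node 13→8 (via fail)
i=18 'd': node 8→1 (via fail)
i=19 'c': node 1→2
i=20 'd': node 2→16
i=21 'd': node 16→17
i=22 'c': node 17→18
i=23 'b': node 18→19  → match P3@[18:23]
i=24 'd': node 19→1 (via fail)
i=25 'c': node 1→2
i=26 'a': node 2→23  → match P5@[24:26],P7@[25:26]
i=27 'd': node 23→24
i=28 'a': node 24→25
i=29 'b': node 25→26  → match P6@[24:29]
i=30 'a': node 26→20 (via fail)
i=31 'a': node 20→21

All matches (sorted): [[3,2],[9,1],[15,4],[23,3],[26,5],[26,7],[29,6]]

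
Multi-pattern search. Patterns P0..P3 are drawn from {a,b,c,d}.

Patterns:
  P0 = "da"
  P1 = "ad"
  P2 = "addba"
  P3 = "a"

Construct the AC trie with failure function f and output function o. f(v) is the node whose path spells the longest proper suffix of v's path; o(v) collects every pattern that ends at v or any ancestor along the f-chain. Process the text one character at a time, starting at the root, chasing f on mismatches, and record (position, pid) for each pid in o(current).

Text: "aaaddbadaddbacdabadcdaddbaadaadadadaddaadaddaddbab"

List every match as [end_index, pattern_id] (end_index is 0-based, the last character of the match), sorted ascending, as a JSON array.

Construct AC machine:
Trie nodes:
  0='ε' goto a→3 d→1
  1='d' goto a→2
  2='da' goto ·  [P0 ends]
  3='a' goto d→4  [P3 ends]
  4='ad' goto d→5  [P1 ends]
  5='add' goto b→6
  6='addb' goto a→7
  7='addba' goto ·  [P2 ends]

BFS fail/out derivation:
  fail(1) 'd': from fail(0)=0 chase 'd': 0 ⇒ 0;  out=∅∪out(0)=∅
  fail(3) 'a': from fail(0)=0 chase 'a': 0 ⇒ 0;  out={3}∪out(0)={3}
  fail(2) 'da': from fail(1)=0 chase 'a': 0 ⇒ 3;  out={0}∪out(3)={0,3}
  fail(4) 'ad': from fail(3)=0 chase 'd': 0 ⇒ 1;  out={1}∪out(1)={1}
  fail(5) 'add': from fail(4)=1 chase 'd': 1→0 ⇒ 1;  out=∅∪out(1)=∅
  fail(6) 'addb': from fail(5)=1 chase 'b': 1→0 ⇒ 0;  out=∅∪out(0)=∅
  fail(7) 'addba': from fail(6)=0 chase 'a': 0 ⇒ 3;  out={2}∪out(3)={2,3}

Run:
i=0 'a': node 0→3  → match P3@[0:0]
i=1 'a': node 3→3 (fail-walked)  → match P3@[1:1]
i=2 'a': node 3→3 (fail-walked)  → match P3@[2:2]
i=3 'd': node 3→4  → match P1@[2:3]
i=4 'd': node 4→5
i=5 'b': node 5→6
i=6 'a': node 6→7  → match P2@[2:6],P3@[6:6]
i=7 'd': node 7→4 (fail-walked)  → match P1@[6:7]
i=8 'a': node 4→2 (fail-walked)  → match P0@[7:8],P3@[8:8]
i=9 'd': node 2→4 (fail-walked)  → match P1@[8:9]
i=10 'd': node 4→5
i=11 'b': node 5→6
i=12 'a': node 6→7  → match P2@[8:12],P3@[12:12]
i=13 'c': node 7→0 (fail-walked)
i=14 'd': node 0→1
i=15 'a': node 1→2  → match P0@[14:15],P3@[15:15]
i=16 'b': node 2→0 (fail-walked)
i=17 'a': node 0→3  → match P3@[17:17]
i=18 'd': node 3→4  → match P1@[17:18]
i=19 'c': node 4→0 (fail-walked)
i=20 'd': node 0→1
i=21 'a': node 1→2  → match P0@[20:21],P3@[21:21]
i=22 'd': node 2→4 (fail-walked)  → match P1@[21:22]
i=23 'd': node 4→5
i=24 'b': node 5→6
i=25 'a': node 6→7  → match P2@[21:25],P3@[25:25]
i=26 'a': node 7→3 (fail-walked)  → match P3@[26:26]
i=27 'd': node 3→4  → match P1@[26:27]
i=28 'a': node 4→2 (fail-walked)  → match P0@[27:28],P3@[28:28]
i=29 'a': node 2→3 (fail-walked)  → match P3@[29:29]
i=30 'd': node 3→4  → match P1@[29:30]
i=31 'a': node 4→2 (fail-walked)  → match P0@[30:31],P3@[31:31]
i=32 'd': node 2→4 (fail-walked)  → match P1@[31:32]
i=33 'a': node 4→2 (fail-walked)  → match P0@[32:33],P3@[33:33]
i=34 'd': node 2→4 (fail-walked)  → match P1@[33:34]
i=35 'a': node 4→2 (fail-walked)  → match P0@[34:35],P3@[35:35]
i=36 'd': node 2→4 (fail-walked)  → match P1@[35:36]
i=37 'd': node 4→5
i=38 'a': node 5→2 (fail-walked)  → match P0@[37:38],P3@[38:38]
i=39 'a': node 2→3 (fail-walked)  → match P3@[39:39]
i=40 'd': node 3→4  → match P1@[39:40]
i=41 'a': node 4→2 (fail-walked)  → match P0@[40:41],P3@[41:41]
i=42 'd': node 2→4 (fail-walked)  → match P1@[41:42]
i=43 'd': node 4→5
i=44 'a': node 5→2 (fail-walked)  → match P0@[43:44],P3@[44:44]
i=45 'd': node 2→4 (fail-walked)  → match P1@[44:45]
i=46 'd': node 4→5
i=47 'b': node 5→6
i=48 'a': node 6→7  → match P2@[44:48],P3@[48:48]
i=49 'b': node 7→0 (fail-walked)

All matches (sorted): [[0,3],[1,3],[2,3],[3,1],[6,2],[6,3],[7,1],[8,0],[8,3],[9,1],[12,2],[12,3],[15,0],[15,3],[17,3],[18,1],[21,0],[21,3],[22,1],[25,2],[25,3],[26,3],[27,1],[28,0],[28,3],[29,3],[30,1],[31,0],[31,3],[32,1],[33,0],[33,3],[34,1],[35,0],[35,3],[36,1],[38,0],[38,3],[39,3],[40,1],[41,0],[41,3],[42,1],[44,0],[44,3],[45,1],[48,2],[48,3]]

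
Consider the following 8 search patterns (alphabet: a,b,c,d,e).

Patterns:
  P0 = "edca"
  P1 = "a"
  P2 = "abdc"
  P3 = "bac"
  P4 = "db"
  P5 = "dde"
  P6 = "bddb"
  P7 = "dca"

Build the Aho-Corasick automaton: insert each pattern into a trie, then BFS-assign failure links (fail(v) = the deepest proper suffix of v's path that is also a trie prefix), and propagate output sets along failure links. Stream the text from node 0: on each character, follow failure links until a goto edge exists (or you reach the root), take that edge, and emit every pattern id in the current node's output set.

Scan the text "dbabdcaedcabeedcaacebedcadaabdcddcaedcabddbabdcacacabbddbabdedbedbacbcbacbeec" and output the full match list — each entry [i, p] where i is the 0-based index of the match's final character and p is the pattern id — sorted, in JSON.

Construct AC machine:
Trie (insert patterns):
  n0 'ε': a→5 b→9 d→12 e→1
  n1 'e': d→2
  n2 'ed': c→3
  n3 'edc': a→4
  n4 'edca': ·  ←P0
  n5 'a': b→6  ←P1
  n6 'ab': d→7
  n7 'abd': c→8
  n8 'abdc': ·  ←P2
  n9 'b': a→10 d→16
  n10 'ba': c→11
  n11 'bac': ·  ←P3
  n12 'd': b→13 c→19 d→14
  n13 'db': ·  ←P4
  n14 'dd': e→15
  n15 'dde': ·  ←P5
  n16 'bd': d→17
  n17 'bdd': b→18
  n18 'bddb': ·  ←P6
  n19 'dc': a→20
  n20 'dca': ·  ←P7

BFS fail/out derivation:
  fail(1) 'e': from fail(0)=0 chase 'e': 0 ⇒ 0;  out=∅∪out(0)=∅
  fail(5) 'a': from fail(0)=0 chase 'a': 0 ⇒ 0;  out={1}∪out(0)={1}
  fail(9) 'b': from fail(0)=0 chase 'b': 0 ⇒ 0;  out=∅∪out(0)=∅
  fail(12) 'd': from fail(0)=0 chase 'd': 0 ⇒ 0;  out=∅∪out(0)=∅
  fail(2) 'ed': from fail(1)=0 chase 'd': 0 ⇒ 12;  out=∅∪out(12)=∅
  fail(6) 'ab': from fail(5)=0 chase 'b': 0 ⇒ 9;  out=∅∪out(9)=∅
  fail(10) 'ba': from fail(9)=0 chase 'a': 0 ⇒ 5;  out=∅∪out(5)={1}
  fail(13) 'db': from fail(12)=0 chase 'b': 0 ⇒ 9;  out={4}∪out(9)={4}
  fail(14) 'dd': from fail(12)=0 chase 'd': 0 ⇒ 12;  out=∅∪out(12)=∅
  fail(16) 'bd': from fail(9)=0 chase 'd': 0 ⇒ 12;  out=∅∪out(12)=∅
  fail(19) 'dc': from fail(12)=0 chase 'c': 0 ⇒ 0;  out=∅∪out(0)=∅
  fail(3) 'edc': from fail(2)=12 chase 'c': 12 ⇒ 19;  out=∅∪out(19)=∅
  fail(7) 'abd': from fail(6)=9 chase 'd': 9 ⇒ 16;  out=∅∪out(16)=∅
  fail(11) 'bac': from fail(10)=5 chase 'c': 5→0 ⇒ 0;  out={3}∪out(0)={3}
  fail(15) 'dde': from fail(14)=12 chase 'e': 12→0 ⇒ 1;  out={5}∪out(1)={5}
  fail(17) 'bdd': from fail(16)=12 chase 'd': 12 ⇒ 14;  out=∅∪out(14)=∅
  fail(20) 'dca': from fail(19)=0 chase 'a': 0 ⇒ 5;  out={7}∪out(5)={1,7}
  fail(4) 'edca': from fail(3)=19 chase 'a': 19 ⇒ 20;  out={0}∪out(20)={0,1,7}
  fail(8) 'abdc': from fail(7)=16 chase 'c': 16→12 ⇒ 19;  out={2}∪out(19)={2}
  fail(18) 'bddb': from fail(17)=14 chase 'b': 14→12 ⇒ 13;  out={6}∪out(13)={4,6}

Text stream:
i=0 'd': node 0→12
i=1 'b': node 12→13  emit P4@[0:1]
i=2 'a': node 13→10 (fail-walked)  emit P1@[2:2]
i=3 'b': node 10→6 (fail-walked)
i=4 'd': node 6→7
i=5 'c': node 7→8  emit P2@[2:5]
i=6 'a': node 8→20 (fail-walked)  emit P1@[6:6],P7@[4:6]
i=7 'e': node 20→1 (fail-walked)
i=8 'd': node 1→2
i=9 'c': node 2→3
i=10 'a': node 3→4  emit P0@[7:10],P1@[10:10],P7@[8:10]
i=11 'b': node 4→6 (fail-walked)
i=12 'e': node 6→1 (fail-walked)
i=13 'e': node 1→1 (fail-walked)
i=14 'd': node 1→2
i=15 'c': node 2→3
i=16 'a': node 3→4  emit P0@[13:16],P1@[16:16],P7@[14:16]
i=17 'a': node 4→5 (fail-walked)  emit P1@[17:17]
i=18 'c': node 5→0 (fail-walked)
i=19 'e': node 0→1
i=20 'b': node 1→9 (fail-walked)
i=21 'e': node 9→1 (fail-walked)
i=22 'd': node 1→2
i=23 'c': node 2→3
i=24 'a': node 3→4  emit P0@[21:24],P1@[24:24],P7@[22:24]
i=25 'd': node 4→12 (fail-walked)
i=26 'a': node 12→5 (fail-walked)  emit P1@[26:26]
i=27 'a': node 5→5 (fail-walked)  emit P1@[27:27]
i=28 'b': node 5→6
i=29 'd': node 6→7
i=30 'c': node 7→8  emit P2@[27:30]
i=31 'd': node 8→12 (fail-walked)
i=32 'd': node 12→14
i=33 'c': node 14→19 (fail-walked)
i=34 'a': node 19→20  emit P1@[34:34],P7@[32:34]
i=35 'e': node 20→1 (fail-walked)
i=36 'd': node 1→2
i=37 'c': node 2→3
i=38 'a': node 3→4  emit P0@[35:38],P1@[38:38],P7@[36:38]
i=39 'b': node 4→6 (fail-walked)
i=40 'd': node 6→7
i=41 'd': node 7→17 (fail-walked)
i=42 'b': node 17→18  emit P4@[41:42],P6@[39:42]
i=43 'a': node 18→10 (fail-walked)  emit P1@[43:43]
i=44 'b': node 10→6 (fail-walked)
i=45 'd': node 6→7
i=46 'c': node 7→8  emit P2@[43:46]
i=47 'a': node 8→20 (fail-walked)  emit P1@[47:47],P7@[45:47]
i=48 'c': node 20→0 (fail-walked)
i=49 'a': node 0→5  emit P1@[49:49]
i=50 'c': node 5→0 (fail-walked)
i=51 'a': node 0→5  emit P1@[51:51]
i=52 'b': node 5→6
i=53 'b': node 6→9 (fail-walked)
i=54 'd': node 9→16
i=55 'd': node 16→17
i=56 'b': node 17→18  emit P4@[55:56],P6@[53:56]
i=57 'a': node 18→10 (fail-walked)  emit P1@[57:57]
i=58 'b': node 10→6 (fail-walked)
i=59 'd': node 6→7
i=60 'e': node 7→1 (fail-walked)
i=61 'd': node 1→2
i=62 'b': node 2→13 (fail-walked)  emit P4@[61:62]
i=63 'e': node 13→1 (fail-walked)
i=64 'd': node 1→2
i=65 'b': node 2→13 (fail-walked)  emit P4@[64:65]
i=66 'a': node 13→10 (fail-walked)  emit P1@[66:66]
i=67 'c': node 10→11  emit P3@[65:67]
i=68 'b': node 11→9 (fail-walked)
i=69 'c': node 9→0 (fail-walked)
i=70 'b': node 0→9
i=71 'a': node 9→10  emit P1@[71:71]
i=72 'c': node 10→11  emit P3@[70:72]
i=73 'b': node 11→9 (fail-walked)
i=74 'e': node 9→1 (fail-walked)
i=75 'e': node 1→1 (fail-walked)
i=76 'c': node 1→0 (fail-walked)

Result: [[1,4],[2,1],[5,2],[6,1],[6,7],[10,0],[10,1],[10,7],[16,0],[16,1],[16,7],[17,1],[24,0],[24,1],[24,7],[26,1],[27,1],[30,2],[34,1],[34,7],[38,0],[38,1],[38,7],[42,4],[42,6],[43,1],[46,2],[47,1],[47,7],[49,1],[51,1],[56,4],[56,6],[57,1],[62,4],[65,4],[66,1],[67,3],[71,1],[72,3]]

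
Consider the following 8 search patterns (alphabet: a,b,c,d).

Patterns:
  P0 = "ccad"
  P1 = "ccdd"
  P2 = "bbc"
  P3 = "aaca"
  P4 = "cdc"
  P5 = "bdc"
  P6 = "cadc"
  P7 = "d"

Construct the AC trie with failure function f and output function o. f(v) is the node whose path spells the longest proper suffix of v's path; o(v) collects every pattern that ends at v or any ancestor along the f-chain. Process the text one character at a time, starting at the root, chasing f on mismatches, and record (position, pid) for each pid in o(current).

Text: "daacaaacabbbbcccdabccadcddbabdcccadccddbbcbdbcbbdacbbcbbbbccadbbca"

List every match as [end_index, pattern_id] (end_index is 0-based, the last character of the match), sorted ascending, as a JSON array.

Build:
Trie nodes:
  n0 'ε': a→10 b→7 c→1 d→21
  n1 'c': a→18 c→2 d→14
  n2 'cc': a→3 d→5
  n3 'cca': d→4
  n4 'ccad': ·  ←P0
  n5 'ccd': d→6
  n6 'ccdd': ·  ←P1
  n7 'b': b→8 d→16
  n8 'bb': c→9
  n9 'bbc': ·  ←P2
  n10 'a': a→11
  n11 'aa': c→12
  n12 'aac': a→13
  n13 'aaca': ·  ←P3
  n14 'cd': c→15
  n15 'cdc': ·  ←P4
  n16 'bd': c→17
  n17 'bdc': ·  ←P5
  n18 'ca': d→19
  n19 'cad': c→20
  n20 'cadc': ·  ←P6
  n21 'd': ·  ←P7

BFS fail/out derivation:
  n1('c'): parent n0 fail=0; on 'c' 0 → fail=0;  out ∅∪∅=∅
  n7('b'): parent n0 fail=0; on 'b' 0 → fail=0;  out ∅∪∅=∅
  n10('a'): parent n0 fail=0; on 'a' 0 → fail=0;  out ∅∪∅=∅
  n21('d'): parent n0 fail=0; on 'd' 0 → fail=0;  out {7}∪∅={7}
  n2('cc'): parent n1 fail=0; on 'c' 0 → fail=1;  out ∅∪∅=∅
  n8('bb'): parent n7 fail=0; on 'b' 0 → fail=7;  out ∅∪∅=∅
  n11('aa'): parent n10 fail=0; on 'a' 0 → fail=10;  out ∅∪∅=∅
  n14('cd'): parent n1 fail=0; on 'd' 0 → fail=21;  out ∅∪{7}={7}
  n16('bd'): parent n7 fail=0; on 'd' 0 → fail=21;  out ∅∪{7}={7}
  n18('ca'): parent n1 fail=0; on 'a' 0 → fail=10;  out ∅∪∅=∅
  n3('cca'): parent n2 fail=1; on 'a' 1 → fail=18;  out ∅∪∅=∅
  n5('ccd'): parent n2 fail=1; on 'd' 1 → fail=14;  out ∅∪{7}={7}
  n9('bbc'): parent n8 fail=7; on 'c' 7→0 → fail=1;  out {2}∪∅={2}
  n12('aac'): parent n11 fail=10; on 'c' 10→0 → fail=1;  out ∅∪∅=∅
  n15('cdc'): parent n14 fail=21; on 'c' 21→0 → fail=1;  out {4}∪∅={4}
  n17('bdc'): parent n16 fail=21; on 'c' 21→0 → fail=1;  out {5}∪∅={5}
  n19('cad'): parent n18 fail=10; on 'd' 10→0 → fail=21;  out ∅∪{7}={7}
  n4('ccad'): parent n3 fail=18; on 'd' 18 → fail=19;  out {0}∪{7}={0,7}
  n6('ccdd'): parent n5 fail=14; on 'd' 14→21→0 → fail=21;  out {1}∪{7}={1,7}
  n13('aaca'): parent n12 fail=1; on 'a' 1 → fail=18;  out {3}∪∅={3}
  n20('cadc'): parent n19 fail=21; on 'c' 21→0 → fail=1;  out {6}∪∅={6}

Run:
pos 0 'd': at 21  → match P7@[0:0]
pos 1 'a': at 10 ·f
pos 2 'a': at 11
pos 3 'c': at 12
pos 4 'a': at 13  → match P3@[1:4]
pos 5 'a': at 11 ·f
pos 6 'a': at 11 ·f
pos 7 'c': at 12
pos 8 'a': at 13  → match P3@[5:8]
pos 9 'b': at 7 ·f
pos 10 'b': at 8
pos 11 'b': at 8 ·f
pos 12 'b': at 8 ·f
pos 13 'c': at 9  → match P2@[11:13]
pos 14 'c': at 2 ·f
pos 15 'c': at 2 ·f
pos 16 'd': at 5  → match P7@[16:16]
pos 17 'a': at 10 ·f
pos 18 'b': at 7 ·f
pos 19 'c': at 1 ·f
pos 20 'c': at 2
pos 21 'a': at 3
pos 22 'd': at 4  → match P0@[19:22],P7@[22:22]
pos 23 'c': at 20 ·f  → match P6@[20:23]
pos 24 'd': at 14 ·f  → match P7@[24:24]
pos 25 'd': at 21 ·f  → match P7@[25:25]
pos 26 'b': at 7 ·f
pos 27 'a': at 10 ·f
pos 28 'b': at 7 ·f
pos 29 'd': at 16  → match P7@[29:29]
pos 30 'c': at 17  → match P5@[28:30]
pos 31 'c': at 2 ·f
pos 32 'c': at 2 ·f
pos 33 'a': at 3
pos 34 'd': at 4  → match P0@[31:34],P7@[34:34]
pos 35 'c': at 20 ·f  → match P6@[32:35]
pos 36 'c': at 2 ·f
pos 37 'd': at 5  → match P7@[37:37]
pos 38 'd': at 6  → match P1@[35:38],P7@[38:38]
pos 39 'b': at 7 ·f
pos 40 'b': at 8
pos 41 'c': at 9  → match P2@[39:41]
pos 42 'b': at 7 ·f
pos 43 'd': at 16  → match P7@[43:43]
pos 44 'b': at 7 ·f
pos 45 'c': at 1 ·f
pos 46 'b': at 7 ·f
pos 47 'b': at 8
pos 48 'd': at 16 ·f  → match P7@[48:48]
pos 49 'a': at 10 ·f
pos 50 'c': at 1 ·f
pos 51 'b': at 7 ·f
pos 52 'b': at 8
pos 53 'c': at 9  → match P2@[51:53]
pos 54 'b': at 7 ·f
pos 55 'b': at 8
pos 56 'b': at 8 ·f
pos 57 'b': at 8 ·f
pos 58 'c': at 9  → match P2@[56:58]
pos 59 'c': at 2 ·f
pos 60 'a': at 3
pos 61 'd': at 4  → match P0@[58:61],P7@[61:61]
pos 62 'b': at 7 ·f
pos 63 'b': at 8
pos 64 'c': at 9  → match P2@[62:64]
pos 65 'a': at 18 ·f

Result: [[0,7],[4,3],[8,3],[13,2],[16,7],[22,0],[22,7],[23,6],[24,7],[25,7],[29,7],[30,5],[34,0],[34,7],[35,6],[37,7],[38,1],[38,7],[41,2],[43,7],[48,7],[53,2],[58,2],[61,0],[61,7],[64,2]]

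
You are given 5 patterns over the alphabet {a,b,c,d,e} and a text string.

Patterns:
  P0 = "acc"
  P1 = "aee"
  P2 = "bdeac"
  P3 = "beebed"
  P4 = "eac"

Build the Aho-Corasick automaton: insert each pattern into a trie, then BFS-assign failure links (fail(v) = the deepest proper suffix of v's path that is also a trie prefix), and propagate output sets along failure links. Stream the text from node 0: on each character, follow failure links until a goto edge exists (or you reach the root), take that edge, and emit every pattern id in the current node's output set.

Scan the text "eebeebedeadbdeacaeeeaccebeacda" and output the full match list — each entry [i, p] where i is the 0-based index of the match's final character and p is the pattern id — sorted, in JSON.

Construct AC machine:
Trie nodes:
  n0 'ε': a→1 b→6 e→16
  n1 'a': c→2 e→4
  n2 'ac': c→3
  n3 'acc': ·  [P0 ends]
  n4 'ae': e→5
  n5 'aee': ·  [P1 ends]
  n6 'b': d→7 e→11
  n7 'bd': e→8
  n8 'bde': a→9
  n9 'bdea': c→10
  n10 'bdeac': ·  [P2 ends]
  n11 'be': e→12
  n12 'bee': b→13
  n13 'beeb': e→14
  n14 'beebe': d→15
  n15 'beebed': ·  [P3 ends]
  n16 'e': a→17
  n17 'ea': c→18
  n18 'eac': ·  [P4 ends]

Failure links (BFS by depth):
  fail(1) 'a': from fail(0)=0 chase 'a': 0 ⇒ 0;  out=∅∪out(0)=∅
  fail(6) 'b': from fail(0)=0 chase 'b': 0 ⇒ 0;  out=∅∪out(0)=∅
  fail(16) 'e': from fail(0)=0 chase 'e': 0 ⇒ 0;  out=∅∪out(0)=∅
  fail(2) 'ac': from fail(1)=0 chase 'c': 0 ⇒ 0;  out=∅∪out(0)=∅
  fail(4) 'ae': from fail(1)=0 chase 'e': 0 ⇒ 16;  out=∅∪out(16)=∅
  fail(7) 'bd': from fail(6)=0 chase 'd': 0 ⇒ 0;  out=∅∪out(0)=∅
  fail(11) 'be': from fail(6)=0 chase 'e': 0 ⇒ 16;  out=∅∪out(16)=∅
  fail(17) 'ea': from fail(16)=0 chase 'a': 0 ⇒ 1;  out=∅∪out(1)=∅
  fail(3) 'acc': from fail(2)=0 chase 'c': 0 ⇒ 0;  out={0}∪out(0)={0}
  fail(5) 'aee': from fail(4)=16 chase 'e': 16→0 ⇒ 16;  out={1}∪out(16)={1}
  fail(8) 'bde': from fail(7)=0 chase 'e': 0 ⇒ 16;  out=∅∪out(16)=∅
  fail(12) 'bee': from fail(11)=16 chase 'e': 16→0 ⇒ 16;  out=∅∪out(16)=∅
  fail(18) 'eac': from fail(17)=1 chase 'c': 1 ⇒ 2;  out={4}∪out(2)={4}
  fail(9) 'bdea': from fail(8)=16 chase 'a': 16 ⇒ 17;  out=∅∪out(17)=∅
  fail(13) 'beeb': from fail(12)=16 chase 'b': 16→0 ⇒ 6;  out=∅∪out(6)=∅
  fail(10) 'bdeac': from fail(9)=17 chase 'c': 17 ⇒ 18;  out={2}∪out(18)={2,4}
  fail(14) 'beebe': from fail(13)=6 chase 'e': 6 ⇒ 11;  out=∅∪out(11)=∅
  fail(15) 'beebed': from fail(14)=11 chase 'd': 11→16→0 ⇒ 0;  out={3}∪out(0)={3}

Text stream:
pos 0 'e': at 16
pos 1 'e': at 16 (fail-walked)
pos 2 'b': at 6 (fail-walked)
pos 3 'e': at 11
pos 4 'e': at 12
pos 5 'b': at 13
pos 6 'e': at 14
pos 7 'd': at 15  emit P3@[2:7]
pos 8 'e': at 16 (fail-walked)
pos 9 'a': at 17
pos 10 'd': at 0 (fail-walked)
pos 11 'b': at 6
pos 12 'd': at 7
pos 13 'e': at 8
pos 14 'a': at 9
pos 15 'c': at 10  emit P2@[11:15],P4@[13:15]
pos 16 'a': at 1 (fail-walked)
pos 17 'e': at 4
pos 18 'e': at 5  emit P1@[16:18]
pos 19 'e': at 16 (fail-walked)
pos 20 'a': at 17
pos 21 'c': at 18  emit P4@[19:21]
pos 22 'c': at 3 (fail-walked)  emit P0@[20:22]
pos 23 'e': at 16 (fail-walked)
pos 24 'b': at 6 (fail-walked)
pos 25 'e': at 11
pos 26 'a': at 17 (fail-walked)
pos 27 'c': at 18  emit P4@[25:27]
pos 28 'd': at 0 (fail-walked)
pos 29 'a': at 1

Matches: [[7,3],[15,2],[15,4],[18,1],[21,4],[22,0],[27,4]]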